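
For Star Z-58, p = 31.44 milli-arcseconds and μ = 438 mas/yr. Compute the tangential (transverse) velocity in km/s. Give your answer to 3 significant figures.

66.0 km/s

d = 1/p = 1/0.03144″ = 31.807 pc.
μ = 438 mas/yr = 0.438 ″/yr.
v_t = 4.74 × μ × d = 4.74 × 0.438 × 31.807 = 66.035 km/s.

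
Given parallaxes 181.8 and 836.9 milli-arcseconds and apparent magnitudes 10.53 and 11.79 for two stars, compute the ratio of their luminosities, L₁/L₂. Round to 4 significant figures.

d₁ = 1/p₁ = 1/0.1818″ = 5.5006 pc; d₂ = 1/p₂ = 1/0.8369″ = 1.1949 pc.
M₁ = m₁ − 5 log₁₀ d₁ + 5 = 10.53 − 3.7021 + 5 = 11.8279.
M₂ = 11.79 − 0.3867 + 5 = 16.4033.
L₁/L₂ = 10^(0.4(M₂ − M₁)) = 10^(0.4 × 4.5754) = 10^1.83016 = 67.633.

L₁/L₂ = 67.63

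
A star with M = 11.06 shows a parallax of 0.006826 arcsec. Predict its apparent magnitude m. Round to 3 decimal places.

d = 1/p = 1/0.006826″ = 146.5 pc.
m − M = 5 log₁₀ d − 5 = 5 log₁₀(146.5) − 5 = 10.8292 − 5 = 5.8292.
m = M + (m − M) = 11.06 + 5.8292 = 16.889.

m = 16.889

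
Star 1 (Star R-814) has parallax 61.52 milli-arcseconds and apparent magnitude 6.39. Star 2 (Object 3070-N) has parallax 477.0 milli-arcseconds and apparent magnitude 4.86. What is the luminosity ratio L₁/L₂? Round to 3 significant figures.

L₁/L₂ = 14.7

d₁ = 1/p₁ = 1/0.06152″ = 16.255 pc; d₂ = 1/p₂ = 1/0.4770″ = 2.0964 pc.
M₁ = m₁ − 5 log₁₀ d₁ + 5 = 6.39 − 6.0549 + 5 = 5.3351.
M₂ = 4.86 − 1.6074 + 5 = 8.2526.
L₁/L₂ = 10^(0.4(M₂ − M₁)) = 10^(0.4 × 2.9175) = 10^1.16700 = 14.689.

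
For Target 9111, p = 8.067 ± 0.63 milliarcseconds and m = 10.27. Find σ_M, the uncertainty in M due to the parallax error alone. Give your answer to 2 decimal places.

M = m − 5 log₁₀ d + 5 = m + 5 log₁₀ p + 5, so ∂M/∂p = 5/(p ln 10).
σ_M = (5/ln 10) · (σ_p/p) = 2.1715 × 0.63/8.067 = 2.1715 × 0.078096 = 0.16959.

σ_M = 0.17 mag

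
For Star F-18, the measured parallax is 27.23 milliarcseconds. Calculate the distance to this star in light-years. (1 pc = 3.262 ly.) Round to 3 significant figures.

p = 27.23 milliarcseconds = 0.02723 arcsec.
d = 1/p = 1/0.02723 = 36.724 pc.
In light-years: 36.724 × 3.262 = 119.79 ly.

120 light years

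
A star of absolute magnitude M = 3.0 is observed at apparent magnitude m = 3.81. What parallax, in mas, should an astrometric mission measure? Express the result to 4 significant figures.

68.87 mas

m − M = 3.81 − 3.0 = 0.81.
d = 10^((m−M)/5 + 1) = 10^1.162 = 14.521 pc.
p = 1/d = 1/14.521 = 0.068866 arcsec = 68.866 mas.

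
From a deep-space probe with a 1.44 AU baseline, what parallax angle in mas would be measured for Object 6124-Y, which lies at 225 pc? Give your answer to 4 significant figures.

p (arcsec) = B (AU) / d (pc).
p = 1.44 / 225 = 0.0064 arcsec = 6.4 mas.

6.400 mas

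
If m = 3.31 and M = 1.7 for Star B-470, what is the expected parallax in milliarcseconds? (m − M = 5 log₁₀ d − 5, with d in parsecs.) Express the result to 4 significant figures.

m − M = 3.31 − 1.7 = 1.61.
d = 10^((m−M)/5 + 1) = 10^1.322 = 20.989 pc.
p = 1/d = 1/20.989 = 0.047644 arcsec = 47.644 mas.

47.64 mas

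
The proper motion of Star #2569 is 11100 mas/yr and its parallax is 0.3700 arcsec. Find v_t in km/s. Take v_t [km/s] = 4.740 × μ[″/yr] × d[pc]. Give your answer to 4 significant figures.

d = 1/p = 1/0.3700″ = 2.7027 pc.
μ = 11100 mas/yr = 11.1 ″/yr.
v_t = 4.74 × μ × d = 4.74 × 11.1 × 2.7027 = 142.2 km/s.

142.2 km/s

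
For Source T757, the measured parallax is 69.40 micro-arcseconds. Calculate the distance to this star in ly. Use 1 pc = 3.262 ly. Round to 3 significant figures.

47000 ly

p = 69.40 micro-arcseconds = 0.00006940 arcsec.
d = 1/p = 1/0.00006940 = 14409 pc.
In light-years: 14409 × 3.262 = 47002 ly.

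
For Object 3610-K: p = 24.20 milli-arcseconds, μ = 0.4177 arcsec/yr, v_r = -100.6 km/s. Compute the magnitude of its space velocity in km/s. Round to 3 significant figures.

d = 1/p = 1/0.02420″ = 41.322 pc.
v_t = 4.740 μ d = 4.740 × 0.4177 × 41.322 = 81.813 km/s.
v = √(v_r² + v_t²) = √((-100.6)² + 81.813²) = √16813.7 = 129.67 km/s.

130 km/s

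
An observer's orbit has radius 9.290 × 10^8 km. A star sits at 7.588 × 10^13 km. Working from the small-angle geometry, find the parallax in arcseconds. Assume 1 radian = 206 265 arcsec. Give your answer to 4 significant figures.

2.525 arcsec

θ ≈ B/d = (9.290 × 10^8) / (7.588 × 10^13) = 1.2243 × 10^-5 rad.
In arcseconds: 1.2243 × 10^-5 × 206265 = 2.5253″.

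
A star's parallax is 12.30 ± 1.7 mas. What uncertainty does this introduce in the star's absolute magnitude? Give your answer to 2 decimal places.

M = m − 5 log₁₀ d + 5 = m + 5 log₁₀ p + 5, so ∂M/∂p = 5/(p ln 10).
σ_M = (5/ln 10) · (σ_p/p) = 2.1715 × 1.7/12.30 = 2.1715 × 0.13821 = 0.30012.

σ_M = 0.30 mag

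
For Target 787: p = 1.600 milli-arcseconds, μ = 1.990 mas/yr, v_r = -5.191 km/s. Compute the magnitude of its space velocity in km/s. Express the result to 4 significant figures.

d = 1/p = 1/0.001600″ = 625 pc.
μ = 1.990 mas/yr = 0.001990 ″/yr.
v_t = 4.740 μ d = 4.740 × 0.001990 × 625 = 5.8954 km/s.
v = √(v_r² + v_t²) = √((-5.191)² + 5.8954²) = √61.7022 = 7.8551 km/s.

7.855 km/s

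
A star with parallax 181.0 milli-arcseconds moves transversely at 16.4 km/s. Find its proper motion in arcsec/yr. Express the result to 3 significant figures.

d = 1/p = 1/0.1810″ = 5.5249 pc.
μ = v_t / (4.74 d) = 16.4 / (4.74 × 5.5249) = 16.4 / 26.188 = 0.62624 ″/yr.

0.626 arcsec/yr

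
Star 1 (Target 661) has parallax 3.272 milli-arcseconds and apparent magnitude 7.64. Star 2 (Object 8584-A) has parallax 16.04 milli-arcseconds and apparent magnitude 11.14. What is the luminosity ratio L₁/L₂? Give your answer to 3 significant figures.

d₁ = 1/p₁ = 1/0.003272″ = 305.62 pc; d₂ = 1/p₂ = 1/0.01604″ = 62.344 pc.
M₁ = m₁ − 5 log₁₀ d₁ + 5 = 7.64 − 12.4259 + 5 = 0.2141.
M₂ = 11.14 − 8.9740 + 5 = 7.1660.
L₁/L₂ = 10^(0.4(M₂ − M₁)) = 10^(0.4 × 6.9519) = 10^2.78076 = 603.61.

L₁/L₂ = 604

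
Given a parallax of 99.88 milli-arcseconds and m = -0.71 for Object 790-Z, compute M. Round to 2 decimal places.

M = -0.71

d = 1/p = 1/0.09988″ = 10.012 pc.
m − M = 5 log₁₀(10.012) − 5 = 5.0026 − 5 = 0.0026.
M = m − (m − M) = -0.71 − 0.0026 = -0.71.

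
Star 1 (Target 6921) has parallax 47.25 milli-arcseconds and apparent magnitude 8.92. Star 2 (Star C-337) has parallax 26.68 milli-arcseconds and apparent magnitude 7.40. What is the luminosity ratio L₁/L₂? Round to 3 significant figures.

L₁/L₂ = 0.0786

d₁ = 1/p₁ = 1/0.04725″ = 21.164 pc; d₂ = 1/p₂ = 1/0.02668″ = 37.481 pc.
M₁ = m₁ − 5 log₁₀ d₁ + 5 = 8.92 − 6.6280 + 5 = 7.2920.
M₂ = 7.40 − 7.8691 + 5 = 4.5309.
L₁/L₂ = 10^(0.4(M₂ − M₁)) = 10^(0.4 × (-2.7611)) = 10^(-1.10444) = 0.078625.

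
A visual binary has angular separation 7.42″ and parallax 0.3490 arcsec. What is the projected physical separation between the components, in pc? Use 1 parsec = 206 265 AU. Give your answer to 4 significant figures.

0.0001031 pc

d = 1/p = 1/0.3490″ = 2.8653 pc.
At distance d (pc), an angle of θ arcsec spans θ·d AU: s = 7.42 × 2.8653 = 21.261 AU.
= 21.261 / 206265 = 0.00010308 pc.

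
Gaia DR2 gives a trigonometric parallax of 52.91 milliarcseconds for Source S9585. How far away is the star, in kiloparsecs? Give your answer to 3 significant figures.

0.0189 kpc

p = 52.91 milliarcseconds = 0.05291 arcsec.
d = 1/p = 1/0.05291 = 18.9 pc.
= 0.0189 kpc.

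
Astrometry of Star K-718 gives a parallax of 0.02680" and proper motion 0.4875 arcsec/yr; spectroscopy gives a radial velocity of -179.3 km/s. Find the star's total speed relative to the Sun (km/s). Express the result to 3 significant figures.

d = 1/p = 1/0.02680″ = 37.313 pc.
v_t = 4.740 μ d = 4.740 × 0.4875 × 37.313 = 86.221 km/s.
v = √(v_r² + v_t²) = √((-179.3)² + 86.221²) = √39582.6 = 198.95 km/s.

199 km/s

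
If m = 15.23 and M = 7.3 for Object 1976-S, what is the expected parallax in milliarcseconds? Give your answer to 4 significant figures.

2.594 mas

m − M = 15.23 − 7.3 = 7.93.
d = 10^((m−M)/5 + 1) = 10^2.586 = 385.48 pc.
p = 1/d = 1/385.48 = 0.0025942 arcsec = 2.5942 mas.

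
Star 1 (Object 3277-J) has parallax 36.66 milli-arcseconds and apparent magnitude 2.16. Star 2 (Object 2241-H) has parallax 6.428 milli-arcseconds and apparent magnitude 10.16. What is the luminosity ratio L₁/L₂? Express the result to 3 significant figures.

L₁/L₂ = 48.7

d₁ = 1/p₁ = 1/0.03666″ = 27.278 pc; d₂ = 1/p₂ = 1/0.006428″ = 155.57 pc.
M₁ = m₁ − 5 log₁₀ d₁ + 5 = 2.16 − 7.1791 + 5 = -0.0191.
M₂ = 10.16 − 10.9596 + 5 = 4.2004.
L₁/L₂ = 10^(0.4(M₂ − M₁)) = 10^(0.4 × 4.2195) = 10^1.68780 = 48.73.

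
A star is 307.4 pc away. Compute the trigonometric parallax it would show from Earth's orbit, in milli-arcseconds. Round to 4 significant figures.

3.253 mas

p = 1/d = 1/307.4 = 0.0032531 arcsec.
= 0.0032531 × 1000 = 3.2531 mas.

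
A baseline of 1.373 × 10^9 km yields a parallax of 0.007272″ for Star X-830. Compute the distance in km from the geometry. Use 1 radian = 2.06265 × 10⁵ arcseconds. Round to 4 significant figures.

θ = 0.007272″ = 0.007272/206265 = 3.5256 × 10^-8 rad.
d = B/θ = (1.373 × 10^9) / (3.5256 × 10^-8) = 3.8944 × 10^16 km.

3.894 × 10^16 km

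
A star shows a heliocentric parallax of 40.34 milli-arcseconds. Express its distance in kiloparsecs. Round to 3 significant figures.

p = 40.34 milli-arcseconds = 0.04034 arcsec.
d = 1/p = 1/0.04034 = 24.789 pc.
= 0.024789 kpc.

0.0248 kpc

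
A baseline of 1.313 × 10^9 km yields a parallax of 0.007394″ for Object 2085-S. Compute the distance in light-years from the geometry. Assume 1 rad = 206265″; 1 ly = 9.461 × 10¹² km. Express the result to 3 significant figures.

3870 ly

θ = 0.007394″ = 0.007394/206265 = 3.5847 × 10^-8 rad.
d = B/θ = (1.313 × 10^9) / (3.5847 × 10^-8) = 3.6628 × 10^16 km = (3.6628 × 10^16) / (9.461 × 10^12) ly = 3871.5 ly.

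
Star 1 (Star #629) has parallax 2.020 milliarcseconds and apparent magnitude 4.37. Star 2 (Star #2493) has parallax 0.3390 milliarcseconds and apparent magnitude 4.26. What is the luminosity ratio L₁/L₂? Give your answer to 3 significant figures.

L₁/L₂ = 0.0255

d₁ = 1/p₁ = 1/0.002020″ = 495.05 pc; d₂ = 1/p₂ = 1/0.0003390″ = 2949.9 pc.
M₁ = m₁ − 5 log₁₀ d₁ + 5 = 4.37 − 13.4732 + 5 = -4.1032.
M₂ = 4.26 − 17.3490 + 5 = -8.0890.
L₁/L₂ = 10^(0.4(M₂ − M₁)) = 10^(0.4 × (-3.9858)) = 10^(-1.59432) = 0.02545.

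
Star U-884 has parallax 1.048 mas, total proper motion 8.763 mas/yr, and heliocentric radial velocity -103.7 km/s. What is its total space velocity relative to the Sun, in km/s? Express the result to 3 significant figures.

d = 1/p = 1/0.001048″ = 954.2 pc.
μ = 8.763 mas/yr = 0.008763 ″/yr.
v_t = 4.740 μ d = 4.740 × 0.008763 × 954.2 = 39.634 km/s.
v = √(v_r² + v_t²) = √((-103.7)² + 39.634²) = √12324.5 = 111.02 km/s.

111 km/s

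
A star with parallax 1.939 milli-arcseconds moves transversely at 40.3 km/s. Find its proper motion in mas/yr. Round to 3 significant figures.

d = 1/p = 1/0.001939″ = 515.73 pc.
μ = v_t / (4.74 d) = 40.3 / (4.74 × 515.73) = 40.3 / 2444.6 = 0.016485 ″/yr = 16.485 mas/yr.

16.5 mas/yr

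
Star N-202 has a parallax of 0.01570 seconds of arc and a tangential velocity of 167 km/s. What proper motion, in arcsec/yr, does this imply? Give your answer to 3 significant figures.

0.553 arcsec/yr

d = 1/p = 1/0.01570″ = 63.694 pc.
μ = v_t / (4.74 d) = 167 / (4.74 × 63.694) = 167 / 301.91 = 0.55314 ″/yr.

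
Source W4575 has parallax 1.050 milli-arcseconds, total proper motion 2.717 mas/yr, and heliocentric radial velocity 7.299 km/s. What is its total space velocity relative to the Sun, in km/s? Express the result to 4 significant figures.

14.27 km/s

d = 1/p = 1/0.001050″ = 952.38 pc.
μ = 2.717 mas/yr = 0.002717 ″/yr.
v_t = 4.740 μ d = 4.740 × 0.002717 × 952.38 = 12.265 km/s.
v = √(v_r² + v_t²) = √(7.299² + 12.265²) = √203.706 = 14.273 km/s.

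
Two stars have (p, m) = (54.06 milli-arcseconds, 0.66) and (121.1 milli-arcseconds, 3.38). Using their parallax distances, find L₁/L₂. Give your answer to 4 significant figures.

d₁ = 1/p₁ = 1/0.05406″ = 18.498 pc; d₂ = 1/p₂ = 1/0.1211″ = 8.2576 pc.
M₁ = m₁ − 5 log₁₀ d₁ + 5 = 0.66 − 6.3356 + 5 = -0.6756.
M₂ = 3.38 − 4.5843 + 5 = 3.7957.
L₁/L₂ = 10^(0.4(M₂ − M₁)) = 10^(0.4 × 4.4713) = 10^1.78852 = 61.45.

L₁/L₂ = 61.45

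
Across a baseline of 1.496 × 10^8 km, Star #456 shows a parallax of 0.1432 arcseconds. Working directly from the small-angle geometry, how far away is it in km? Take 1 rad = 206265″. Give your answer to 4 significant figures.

θ = 0.1432″ = 0.1432/206265 = 6.9425 × 10^-7 rad.
d = B/θ = (1.496 × 10^8) / (6.9425 × 10^-7) = 2.1548 × 10^14 km.

2.155 × 10^14 km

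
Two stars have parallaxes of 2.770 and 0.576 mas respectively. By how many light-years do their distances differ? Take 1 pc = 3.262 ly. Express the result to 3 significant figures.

d_A = 1/0.002770″ = 361.01 pc; d_B = 1/0.0005760″ = 1736.1 pc.
|d_B − d_A| = |1736.1 − 361.01| = 1375.1 pc = 1375.1 × 3.262 ly = 4485.6 ly.

4490 ly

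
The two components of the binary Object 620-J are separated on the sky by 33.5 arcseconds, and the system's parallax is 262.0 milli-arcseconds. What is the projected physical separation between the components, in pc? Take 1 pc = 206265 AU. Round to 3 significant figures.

d = 1/p = 1/0.2620″ = 3.8168 pc.
At distance d (pc), an angle of θ arcsec spans θ·d AU: s = 33.5 × 3.8168 = 127.86 AU.
= 127.86 / 206265 = 0.00061988 pc.

0.000620 pc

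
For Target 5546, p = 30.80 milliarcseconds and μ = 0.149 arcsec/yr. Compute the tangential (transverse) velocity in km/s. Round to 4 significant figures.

22.93 km/s

d = 1/p = 1/0.03080″ = 32.468 pc.
v_t = 4.74 × μ × d = 4.74 × 0.149 × 32.468 = 22.931 km/s.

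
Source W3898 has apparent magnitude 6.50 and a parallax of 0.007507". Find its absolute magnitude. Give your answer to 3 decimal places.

M = 0.877

d = 1/p = 1/0.007507″ = 133.21 pc.
m − M = 5 log₁₀(133.21) − 5 = 10.6227 − 5 = 5.6227.
M = m − (m − M) = 6.50 − 5.6227 = 0.877.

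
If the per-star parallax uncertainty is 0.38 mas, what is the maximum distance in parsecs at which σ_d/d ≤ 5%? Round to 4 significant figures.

131.6 pc

σ_d/d = σ_p/p, so the condition is σ_p/p ≤ 0.05, i.e. p ≥ σ_p/0.05.
p_min = 0.38/0.05 = 7.6 mas = 0.0076 arcsec.
d_max = 1/p_min = 1/0.0076 = 131.58 pc.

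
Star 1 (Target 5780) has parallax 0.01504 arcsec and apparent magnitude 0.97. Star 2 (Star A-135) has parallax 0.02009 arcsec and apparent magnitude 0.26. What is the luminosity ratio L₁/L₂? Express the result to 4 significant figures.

d₁ = 1/p₁ = 1/0.01504″ = 66.489 pc; d₂ = 1/p₂ = 1/0.02009″ = 49.776 pc.
M₁ = m₁ − 5 log₁₀ d₁ + 5 = 0.97 − 9.1137 + 5 = -3.1437.
M₂ = 0.26 − 8.4851 + 5 = -3.2251.
L₁/L₂ = 10^(0.4(M₂ − M₁)) = 10^(0.4 × (-0.0814)) = 10^(-0.03256) = 0.92777.

L₁/L₂ = 0.9278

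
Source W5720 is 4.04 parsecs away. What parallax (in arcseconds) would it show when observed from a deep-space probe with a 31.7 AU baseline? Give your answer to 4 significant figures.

7.847 arcsec

p (arcsec) = B (AU) / d (pc).
p = 31.7 / 4.04 = 7.8465 arcsec.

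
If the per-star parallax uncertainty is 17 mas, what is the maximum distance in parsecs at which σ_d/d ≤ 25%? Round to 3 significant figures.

σ_d/d = σ_p/p, so the condition is σ_p/p ≤ 0.25, i.e. p ≥ σ_p/0.25.
p_min = 17/0.25 = 68 mas = 0.068 arcsec.
d_max = 1/p_min = 1/0.068 = 14.706 pc.

14.7 pc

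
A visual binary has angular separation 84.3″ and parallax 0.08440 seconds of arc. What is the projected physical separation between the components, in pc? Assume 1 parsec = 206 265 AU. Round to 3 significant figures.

d = 1/p = 1/0.08440″ = 11.848 pc.
At distance d (pc), an angle of θ arcsec spans θ·d AU: s = 84.3 × 11.848 = 998.79 AU.
= 998.79 / 206265 = 0.0048423 pc.

0.00484 pc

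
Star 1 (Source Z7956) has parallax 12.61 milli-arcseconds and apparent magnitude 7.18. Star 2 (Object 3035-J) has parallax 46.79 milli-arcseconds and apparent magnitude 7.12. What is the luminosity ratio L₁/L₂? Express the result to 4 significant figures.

L₁/L₂ = 13.03

d₁ = 1/p₁ = 1/0.01261″ = 79.302 pc; d₂ = 1/p₂ = 1/0.04679″ = 21.372 pc.
M₁ = m₁ − 5 log₁₀ d₁ + 5 = 7.18 − 9.4964 + 5 = 2.6836.
M₂ = 7.12 − 6.6492 + 5 = 5.4708.
L₁/L₂ = 10^(0.4(M₂ − M₁)) = 10^(0.4 × 2.7872) = 10^1.11488 = 13.028.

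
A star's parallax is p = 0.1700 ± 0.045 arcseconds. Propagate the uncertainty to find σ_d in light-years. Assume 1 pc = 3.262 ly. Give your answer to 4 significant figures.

d = 1/p, so σ_d = σ_p / p².
σ_d = 0.0450 / (0.1700)² = 0.0450 / 0.0289 = 1.5571 pc = 1.5571 × 3.262 ly = 5.0793 ly.

5.079 ly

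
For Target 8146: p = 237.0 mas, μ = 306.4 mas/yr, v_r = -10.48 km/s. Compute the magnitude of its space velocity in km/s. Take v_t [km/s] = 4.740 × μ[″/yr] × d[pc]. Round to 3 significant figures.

d = 1/p = 1/0.2370″ = 4.2194 pc.
μ = 306.4 mas/yr = 0.3064 ″/yr.
v_t = 4.740 μ d = 4.740 × 0.3064 × 4.2194 = 6.128 km/s.
v = √(v_r² + v_t²) = √((-10.48)² + 6.128²) = √147.383 = 12.14 km/s.

12.1 km/s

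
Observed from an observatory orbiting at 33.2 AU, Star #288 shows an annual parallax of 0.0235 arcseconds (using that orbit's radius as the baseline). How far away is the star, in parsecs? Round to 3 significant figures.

With baseline B (in AU) and parallax p (in arcsec), d = B/p parsecs.
d = 33.2 / 0.0235 = 1412.8 pc.

1410 pc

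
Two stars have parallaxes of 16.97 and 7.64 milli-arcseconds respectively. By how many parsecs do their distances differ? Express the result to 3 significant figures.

72.0 pc

d_A = 1/0.01697″ = 58.928 pc; d_B = 1/0.007640″ = 130.89 pc.
|d_B − d_A| = |130.89 − 58.928| = 71.962 pc.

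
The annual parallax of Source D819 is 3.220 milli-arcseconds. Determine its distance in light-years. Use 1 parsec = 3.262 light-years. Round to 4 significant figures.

p = 3.220 milli-arcseconds = 0.003220 arcsec.
d = 1/p = 1/0.003220 = 310.56 pc.
In light-years: 310.56 × 3.262 = 1013 ly.

1013 light years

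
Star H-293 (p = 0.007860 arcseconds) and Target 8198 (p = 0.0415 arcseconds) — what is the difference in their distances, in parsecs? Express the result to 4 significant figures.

d_A = 1/0.007860″ = 127.23 pc; d_B = 1/0.04150″ = 24.096 pc.
|d_B − d_A| = |24.096 − 127.23| = 103.13 pc.

103.1 pc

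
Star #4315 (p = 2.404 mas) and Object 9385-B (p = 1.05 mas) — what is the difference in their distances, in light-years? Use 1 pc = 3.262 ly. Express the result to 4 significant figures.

d_A = 1/0.002404″ = 415.97 pc; d_B = 1/0.001050″ = 952.38 pc.
|d_B − d_A| = |952.38 − 415.97| = 536.41 pc = 536.41 × 3.262 ly = 1749.8 ly.

1750 ly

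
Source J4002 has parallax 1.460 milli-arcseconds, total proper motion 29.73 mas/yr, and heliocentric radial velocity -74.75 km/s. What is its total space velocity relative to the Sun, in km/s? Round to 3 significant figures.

d = 1/p = 1/0.001460″ = 684.93 pc.
μ = 29.73 mas/yr = 0.02973 ″/yr.
v_t = 4.740 μ d = 4.740 × 0.02973 × 684.93 = 96.52 km/s.
v = √(v_r² + v_t²) = √((-74.75)² + 96.52²) = √14903.7 = 122.08 km/s.

122 km/s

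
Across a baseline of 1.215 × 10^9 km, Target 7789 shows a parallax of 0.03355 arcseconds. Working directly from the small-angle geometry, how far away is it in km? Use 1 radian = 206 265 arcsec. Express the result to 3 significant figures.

θ = 0.03355″ = 0.03355/206265 = 1.6265 × 10^-7 rad.
d = B/θ = (1.215 × 10^9) / (1.6265 × 10^-7) = 7.4700 × 10^15 km.

7.47 × 10^15 km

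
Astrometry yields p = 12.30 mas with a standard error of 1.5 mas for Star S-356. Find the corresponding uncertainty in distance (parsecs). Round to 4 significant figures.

9.915 pc

d = 1/p, so σ_d = σ_p / p².
σ_d = 0.00150 / (0.01230)² = 0.00150 / 0.00015129 = 9.9147 pc.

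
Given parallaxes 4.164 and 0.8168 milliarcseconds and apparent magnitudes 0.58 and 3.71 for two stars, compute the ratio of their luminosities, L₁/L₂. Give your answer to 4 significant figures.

L₁/L₂ = 0.6874

d₁ = 1/p₁ = 1/0.004164″ = 240.15 pc; d₂ = 1/p₂ = 1/0.0008168″ = 1224.3 pc.
M₁ = m₁ − 5 log₁₀ d₁ + 5 = 0.58 − 11.9024 + 5 = -6.3224.
M₂ = 3.71 − 15.4394 + 5 = -6.7294.
L₁/L₂ = 10^(0.4(M₂ − M₁)) = 10^(0.4 × (-0.4070)) = 10^(-0.16280) = 0.68738.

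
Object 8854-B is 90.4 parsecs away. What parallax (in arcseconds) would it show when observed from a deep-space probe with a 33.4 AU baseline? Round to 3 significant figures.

0.369 arcsec

p (arcsec) = B (AU) / d (pc).
p = 33.4 / 90.4 = 0.36947 arcsec.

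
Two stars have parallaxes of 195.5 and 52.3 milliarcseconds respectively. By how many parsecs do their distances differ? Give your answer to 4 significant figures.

d_A = 1/0.1955″ = 5.1151 pc; d_B = 1/0.05230″ = 19.12 pc.
|d_B − d_A| = |19.12 − 5.1151| = 14.005 pc.

14.01 pc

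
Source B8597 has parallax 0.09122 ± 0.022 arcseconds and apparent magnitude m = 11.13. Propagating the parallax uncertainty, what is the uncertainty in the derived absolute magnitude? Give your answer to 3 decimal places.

M = m − 5 log₁₀ d + 5 = m + 5 log₁₀ p + 5, so ∂M/∂p = 5/(p ln 10).
σ_M = (5/ln 10) · (σ_p/p) = 2.1715 × 0.022/0.09122 = 2.1715 × 0.24118 = 0.52372.

σ_M = 0.524 mag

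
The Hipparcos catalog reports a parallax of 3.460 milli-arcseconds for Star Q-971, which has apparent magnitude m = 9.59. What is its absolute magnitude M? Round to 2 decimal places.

M = 2.29

d = 1/p = 1/0.003460″ = 289.02 pc.
m − M = 5 log₁₀(289.02) − 5 = 12.3046 − 5 = 7.3046.
M = m − (m − M) = 9.59 − 7.3046 = 2.29.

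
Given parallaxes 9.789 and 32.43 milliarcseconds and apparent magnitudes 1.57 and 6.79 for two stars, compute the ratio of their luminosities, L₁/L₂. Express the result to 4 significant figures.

d₁ = 1/p₁ = 1/0.009789″ = 102.16 pc; d₂ = 1/p₂ = 1/0.03243″ = 30.836 pc.
M₁ = m₁ − 5 log₁₀ d₁ + 5 = 1.57 − 10.0464 + 5 = -3.4764.
M₂ = 6.79 − 7.4453 + 5 = 4.3447.
L₁/L₂ = 10^(0.4(M₂ − M₁)) = 10^(0.4 × 7.8211) = 10^3.12844 = 1344.1.

L₁/L₂ = 1344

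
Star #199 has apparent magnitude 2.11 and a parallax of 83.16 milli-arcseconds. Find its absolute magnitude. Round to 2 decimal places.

M = 1.71

d = 1/p = 1/0.08316″ = 12.025 pc.
m − M = 5 log₁₀(12.025) − 5 = 5.4004 − 5 = 0.4004.
M = m − (m − M) = 2.11 − 0.4004 = 1.71.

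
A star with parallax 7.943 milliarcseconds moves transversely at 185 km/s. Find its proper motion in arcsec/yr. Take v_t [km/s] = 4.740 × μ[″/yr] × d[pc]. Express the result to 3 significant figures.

d = 1/p = 1/0.007943″ = 125.9 pc.
μ = v_t / (4.74 d) = 185 / (4.74 × 125.9) = 185 / 596.77 = 0.31 ″/yr.

0.310 arcsec/yr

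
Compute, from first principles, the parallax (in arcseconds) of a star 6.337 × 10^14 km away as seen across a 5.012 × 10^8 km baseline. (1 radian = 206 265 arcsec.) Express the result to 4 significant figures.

θ ≈ B/d = (5.012 × 10^8) / (6.337 × 10^14) = 7.9091 × 10^-7 rad.
In arcseconds: 7.9091 × 10^-7 × 206265 = 0.16314″.

0.1631 arcsec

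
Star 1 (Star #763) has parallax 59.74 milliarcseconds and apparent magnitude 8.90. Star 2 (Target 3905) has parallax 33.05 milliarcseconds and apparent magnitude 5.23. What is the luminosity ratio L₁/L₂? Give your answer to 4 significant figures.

L₁/L₂ = 0.01042

d₁ = 1/p₁ = 1/0.05974″ = 16.739 pc; d₂ = 1/p₂ = 1/0.03305″ = 30.257 pc.
M₁ = m₁ − 5 log₁₀ d₁ + 5 = 8.90 − 6.1186 + 5 = 7.7814.
M₂ = 5.23 − 7.4041 + 5 = 2.8259.
L₁/L₂ = 10^(0.4(M₂ − M₁)) = 10^(0.4 × (-4.9555)) = 10^(-1.98220) = 0.010418.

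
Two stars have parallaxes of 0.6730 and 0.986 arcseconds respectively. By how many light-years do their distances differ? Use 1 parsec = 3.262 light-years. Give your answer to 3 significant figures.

1.54 ly

d_A = 1/0.6730″ = 1.4859 pc; d_B = 1/0.9860″ = 1.0142 pc.
|d_B − d_A| = |1.0142 − 1.4859| = 0.4717 pc = 0.4717 × 3.262 ly = 1.5387 ly.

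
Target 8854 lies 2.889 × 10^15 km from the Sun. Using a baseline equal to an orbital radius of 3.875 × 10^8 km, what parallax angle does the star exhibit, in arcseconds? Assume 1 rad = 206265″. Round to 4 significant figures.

θ ≈ B/d = (3.875 × 10^8) / (2.889 × 10^15) = 1.3413 × 10^-7 rad.
In arcseconds: 1.3413 × 10^-7 × 206265 = 0.027666″.

0.02767 arcsec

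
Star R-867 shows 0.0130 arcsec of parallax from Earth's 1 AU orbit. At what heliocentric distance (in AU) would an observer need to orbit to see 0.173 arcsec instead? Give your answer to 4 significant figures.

Parallax scales linearly with baseline: p ∝ B, so B = p_target / p_Earth × 1 AU.
B = 0.173 / 0.0130 = 13.308 AU.

13.31 AU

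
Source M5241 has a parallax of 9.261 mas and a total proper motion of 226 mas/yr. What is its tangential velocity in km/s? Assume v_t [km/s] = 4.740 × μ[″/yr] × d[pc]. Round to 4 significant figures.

115.7 km/s

d = 1/p = 1/0.009261″ = 107.98 pc.
μ = 226 mas/yr = 0.226 ″/yr.
v_t = 4.74 × μ × d = 4.74 × 0.226 × 107.98 = 115.67 km/s.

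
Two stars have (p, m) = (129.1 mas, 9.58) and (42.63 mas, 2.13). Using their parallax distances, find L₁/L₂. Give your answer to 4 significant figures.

L₁/L₂ = 0.0001142

d₁ = 1/p₁ = 1/0.1291″ = 7.7459 pc; d₂ = 1/p₂ = 1/0.04263″ = 23.458 pc.
M₁ = m₁ − 5 log₁₀ d₁ + 5 = 9.58 − 4.4454 + 5 = 10.1346.
M₂ = 2.13 − 6.8515 + 5 = 0.2785.
L₁/L₂ = 10^(0.4(M₂ − M₁)) = 10^(0.4 × (-9.8561)) = 10^(-3.94244) = 0.00011417.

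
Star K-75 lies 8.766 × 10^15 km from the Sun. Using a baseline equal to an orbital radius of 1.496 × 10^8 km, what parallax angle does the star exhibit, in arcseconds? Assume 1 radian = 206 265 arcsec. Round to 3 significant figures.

0.00352 arcsec

θ ≈ B/d = (1.496 × 10^8) / (8.766 × 10^15) = 1.7066 × 10^-8 rad.
In arcseconds: 1.7066 × 10^-8 × 206265 = 0.0035201″.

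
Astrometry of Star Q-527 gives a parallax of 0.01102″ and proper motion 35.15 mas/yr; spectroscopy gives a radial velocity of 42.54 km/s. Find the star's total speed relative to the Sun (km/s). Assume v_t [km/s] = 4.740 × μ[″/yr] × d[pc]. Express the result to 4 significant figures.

d = 1/p = 1/0.01102″ = 90.744 pc.
μ = 35.15 mas/yr = 0.03515 ″/yr.
v_t = 4.740 μ d = 4.740 × 0.03515 × 90.744 = 15.119 km/s.
v = √(v_r² + v_t²) = √(42.54² + 15.119²) = √2038.24 = 45.147 km/s.

45.15 km/s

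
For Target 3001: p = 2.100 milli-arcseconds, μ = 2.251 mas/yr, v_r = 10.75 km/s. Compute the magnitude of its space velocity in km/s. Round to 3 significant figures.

11.9 km/s

d = 1/p = 1/0.002100″ = 476.19 pc.
μ = 2.251 mas/yr = 0.002251 ″/yr.
v_t = 4.740 μ d = 4.740 × 0.002251 × 476.19 = 5.0808 km/s.
v = √(v_r² + v_t²) = √(10.75² + 5.0808²) = √141.377 = 11.89 km/s.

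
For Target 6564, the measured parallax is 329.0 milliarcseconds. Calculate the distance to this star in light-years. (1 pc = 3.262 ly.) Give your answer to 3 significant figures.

9.91 light years

p = 329.0 milliarcseconds = 0.3290 arcsec.
d = 1/p = 1/0.3290 = 3.0395 pc.
In light-years: 3.0395 × 3.262 = 9.9148 ly.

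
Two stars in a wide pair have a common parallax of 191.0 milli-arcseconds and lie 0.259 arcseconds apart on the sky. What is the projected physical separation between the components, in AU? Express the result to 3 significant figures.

d = 1/p = 1/0.1910″ = 5.2356 pc.
At distance d (pc), an angle of θ arcsec spans θ·d AU: s = 0.259 × 5.2356 = 1.356 AU.

1.36 AU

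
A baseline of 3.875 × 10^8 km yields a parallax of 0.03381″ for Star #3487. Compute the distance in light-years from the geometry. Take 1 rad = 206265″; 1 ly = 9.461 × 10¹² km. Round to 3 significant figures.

250 ly

θ = 0.03381″ = 0.03381/206265 = 1.6392 × 10^-7 rad.
d = B/θ = (3.875 × 10^8) / (1.6392 × 10^-7) = 2.3640 × 10^15 km = (2.3640 × 10^15) / (9.461 × 10^12) ly = 249.87 ly.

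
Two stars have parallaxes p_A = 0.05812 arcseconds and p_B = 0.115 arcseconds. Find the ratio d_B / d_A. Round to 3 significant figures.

0.505

Since d = 1/p, d_B/d_A = p_A/p_B.
= 0.05812 / 0.115 = 0.50539.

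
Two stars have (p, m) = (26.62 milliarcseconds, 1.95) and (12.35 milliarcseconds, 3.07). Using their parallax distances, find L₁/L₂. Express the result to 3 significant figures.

L₁/L₂ = 0.604

d₁ = 1/p₁ = 1/0.02662″ = 37.566 pc; d₂ = 1/p₂ = 1/0.01235″ = 80.972 pc.
M₁ = m₁ − 5 log₁₀ d₁ + 5 = 1.95 − 7.8740 + 5 = -0.9240.
M₂ = 3.07 − 9.5417 + 5 = -1.4717.
L₁/L₂ = 10^(0.4(M₂ − M₁)) = 10^(0.4 × (-0.5477)) = 10^(-0.21908) = 0.60384.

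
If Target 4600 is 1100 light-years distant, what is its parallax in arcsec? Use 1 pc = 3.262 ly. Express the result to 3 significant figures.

d = 1100 ly ÷ 3.262 = 337.22 pc.
p = 1/d = 1/337.22 = 0.0029654 arcsec.

0.00297 arcsec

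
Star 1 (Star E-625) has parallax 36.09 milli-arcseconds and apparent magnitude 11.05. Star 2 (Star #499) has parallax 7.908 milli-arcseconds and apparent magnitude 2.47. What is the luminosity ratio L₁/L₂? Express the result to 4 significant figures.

d₁ = 1/p₁ = 1/0.03609″ = 27.709 pc; d₂ = 1/p₂ = 1/0.007908″ = 126.45 pc.
M₁ = m₁ − 5 log₁₀ d₁ + 5 = 11.05 − 7.2131 + 5 = 8.8369.
M₂ = 2.47 − 10.5096 + 5 = -3.0396.
L₁/L₂ = 10^(0.4(M₂ − M₁)) = 10^(0.4 × (-11.8765)) = 10^(-4.75060) = 0.000017758.

L₁/L₂ = 1.776 × 10^-5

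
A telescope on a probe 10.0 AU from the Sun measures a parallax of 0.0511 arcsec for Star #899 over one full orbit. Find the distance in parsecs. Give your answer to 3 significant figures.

196 pc

With baseline B (in AU) and parallax p (in arcsec), d = B/p parsecs.
d = 10.0 / 0.0511 = 195.69 pc.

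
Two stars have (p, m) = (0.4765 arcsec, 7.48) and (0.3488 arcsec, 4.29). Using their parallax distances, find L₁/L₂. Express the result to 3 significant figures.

L₁/L₂ = 0.0284

d₁ = 1/p₁ = 1/0.4765″ = 2.0986 pc; d₂ = 1/p₂ = 1/0.3488″ = 2.867 pc.
M₁ = m₁ − 5 log₁₀ d₁ + 5 = 7.48 − 1.6096 + 5 = 10.8704.
M₂ = 4.29 − 2.2871 + 5 = 7.0029.
L₁/L₂ = 10^(0.4(M₂ − M₁)) = 10^(0.4 × (-3.8675)) = 10^(-1.54700) = 0.028379.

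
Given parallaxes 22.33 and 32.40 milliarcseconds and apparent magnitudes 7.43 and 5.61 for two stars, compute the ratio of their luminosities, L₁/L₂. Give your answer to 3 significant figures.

L₁/L₂ = 0.394

d₁ = 1/p₁ = 1/0.02233″ = 44.783 pc; d₂ = 1/p₂ = 1/0.03240″ = 30.864 pc.
M₁ = m₁ − 5 log₁₀ d₁ + 5 = 7.43 − 8.2556 + 5 = 4.1744.
M₂ = 5.61 − 7.4473 + 5 = 3.1627.
L₁/L₂ = 10^(0.4(M₂ − M₁)) = 10^(0.4 × (-1.0117)) = 10^(-0.40468) = 0.39384.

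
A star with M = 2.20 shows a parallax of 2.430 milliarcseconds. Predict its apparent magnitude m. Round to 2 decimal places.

m = 10.27

d = 1/p = 1/0.002430″ = 411.52 pc.
m − M = 5 log₁₀ d − 5 = 5 log₁₀(411.52) − 5 = 13.0720 − 5 = 8.0720.
m = M + (m − M) = 2.20 + 8.0720 = 10.27.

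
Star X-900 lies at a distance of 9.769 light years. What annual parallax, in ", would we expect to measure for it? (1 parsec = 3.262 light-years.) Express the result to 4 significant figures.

d = 9.769 ly ÷ 3.262 = 2.9948 pc.
p = 1/d = 1/2.9948 = 0.33391 arcsec.

0.3339 "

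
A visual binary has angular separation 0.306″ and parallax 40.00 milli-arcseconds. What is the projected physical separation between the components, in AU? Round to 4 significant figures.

7.650 AU

d = 1/p = 1/0.04000″ = 25 pc.
At distance d (pc), an angle of θ arcsec spans θ·d AU: s = 0.306 × 25 = 7.65 AU.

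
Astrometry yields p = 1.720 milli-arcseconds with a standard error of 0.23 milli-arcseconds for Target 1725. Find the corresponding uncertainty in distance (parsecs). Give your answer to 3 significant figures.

77.7 pc

d = 1/p, so σ_d = σ_p / p².
σ_d = 0.000230 / (0.001720)² = 0.000230 / 0.0000029584 = 77.745 pc.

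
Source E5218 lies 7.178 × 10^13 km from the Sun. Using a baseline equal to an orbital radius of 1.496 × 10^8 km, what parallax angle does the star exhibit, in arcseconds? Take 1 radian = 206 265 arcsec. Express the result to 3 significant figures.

0.430 arcsec

θ ≈ B/d = (1.496 × 10^8) / (7.178 × 10^13) = 2.0841 × 10^-6 rad.
In arcseconds: 2.0841 × 10^-6 × 206265 = 0.42988″.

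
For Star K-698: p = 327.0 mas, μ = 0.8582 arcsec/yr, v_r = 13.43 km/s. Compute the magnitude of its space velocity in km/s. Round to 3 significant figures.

18.3 km/s

d = 1/p = 1/0.3270″ = 3.0581 pc.
v_t = 4.740 μ d = 4.740 × 0.8582 × 3.0581 = 12.44 km/s.
v = √(v_r² + v_t²) = √(13.43² + 12.44²) = √335.119 = 18.306 km/s.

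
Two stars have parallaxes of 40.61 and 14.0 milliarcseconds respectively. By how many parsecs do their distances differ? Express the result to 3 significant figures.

46.8 pc

d_A = 1/0.04061″ = 24.624 pc; d_B = 1/0.01400″ = 71.429 pc.
|d_B − d_A| = |71.429 − 24.624| = 46.805 pc.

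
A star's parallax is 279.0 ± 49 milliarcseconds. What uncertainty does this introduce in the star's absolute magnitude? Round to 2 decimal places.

σ_M = 0.38 mag

M = m − 5 log₁₀ d + 5 = m + 5 log₁₀ p + 5, so ∂M/∂p = 5/(p ln 10).
σ_M = (5/ln 10) · (σ_p/p) = 2.1715 × 49/279.0 = 2.1715 × 0.17563 = 0.38138.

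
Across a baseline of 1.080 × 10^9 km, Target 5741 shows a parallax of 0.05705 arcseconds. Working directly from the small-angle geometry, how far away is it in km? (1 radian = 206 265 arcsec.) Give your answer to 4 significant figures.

3.905 × 10^15 km

θ = 0.05705″ = 0.05705/206265 = 2.7659 × 10^-7 rad.
d = B/θ = (1.080 × 10^9) / (2.7659 × 10^-7) = 3.9047 × 10^15 km.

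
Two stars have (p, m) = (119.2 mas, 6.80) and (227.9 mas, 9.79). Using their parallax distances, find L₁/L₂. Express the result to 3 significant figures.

d₁ = 1/p₁ = 1/0.1192″ = 8.3893 pc; d₂ = 1/p₂ = 1/0.2279″ = 4.3879 pc.
M₁ = m₁ − 5 log₁₀ d₁ + 5 = 6.80 − 4.6186 + 5 = 7.1814.
M₂ = 9.79 − 3.2113 + 5 = 11.5787.
L₁/L₂ = 10^(0.4(M₂ − M₁)) = 10^(0.4 × 4.3973) = 10^1.75892 = 57.401.

L₁/L₂ = 57.4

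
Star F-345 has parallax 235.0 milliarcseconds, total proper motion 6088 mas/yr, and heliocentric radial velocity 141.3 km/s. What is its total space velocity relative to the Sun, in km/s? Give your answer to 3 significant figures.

187 km/s

d = 1/p = 1/0.2350″ = 4.2553 pc.
μ = 6088 mas/yr = 6.088 ″/yr.
v_t = 4.740 μ d = 4.740 × 6.088 × 4.2553 = 122.8 km/s.
v = √(v_r² + v_t²) = √(141.3² + 122.8²) = √35045.5 = 187.2 km/s.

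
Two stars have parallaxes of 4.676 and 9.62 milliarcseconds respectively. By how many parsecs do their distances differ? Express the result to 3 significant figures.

110 pc

d_A = 1/0.004676″ = 213.86 pc; d_B = 1/0.009620″ = 103.95 pc.
|d_B − d_A| = |103.95 − 213.86| = 109.91 pc.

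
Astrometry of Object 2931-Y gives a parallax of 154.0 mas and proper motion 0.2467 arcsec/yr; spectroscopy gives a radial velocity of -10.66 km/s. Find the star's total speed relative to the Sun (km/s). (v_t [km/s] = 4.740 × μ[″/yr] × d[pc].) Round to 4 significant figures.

13.09 km/s

d = 1/p = 1/0.1540″ = 6.4935 pc.
v_t = 4.740 μ d = 4.740 × 0.2467 × 6.4935 = 7.5932 km/s.
v = √(v_r² + v_t²) = √((-10.66)² + 7.5932²) = √171.292 = 13.088 km/s.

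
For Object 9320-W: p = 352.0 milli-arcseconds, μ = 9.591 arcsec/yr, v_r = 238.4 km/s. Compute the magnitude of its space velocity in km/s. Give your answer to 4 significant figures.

271.1 km/s

d = 1/p = 1/0.3520″ = 2.8409 pc.
v_t = 4.740 μ d = 4.740 × 9.591 × 2.8409 = 129.15 km/s.
v = √(v_r² + v_t²) = √(238.4² + 129.15²) = √73514.3 = 271.14 km/s.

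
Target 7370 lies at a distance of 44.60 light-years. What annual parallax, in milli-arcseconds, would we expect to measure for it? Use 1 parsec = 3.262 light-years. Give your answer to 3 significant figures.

d = 44.60 ly ÷ 3.262 = 13.673 pc.
p = 1/d = 1/13.673 = 0.073137 arcsec.
= 0.073137 × 1000 = 73.137 mas.

73.1 mas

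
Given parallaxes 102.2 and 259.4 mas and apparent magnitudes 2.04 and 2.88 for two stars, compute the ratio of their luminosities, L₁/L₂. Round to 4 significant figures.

L₁/L₂ = 13.96

d₁ = 1/p₁ = 1/0.1022″ = 9.7847 pc; d₂ = 1/p₂ = 1/0.2594″ = 3.8551 pc.
M₁ = m₁ − 5 log₁₀ d₁ + 5 = 2.04 − 4.9527 + 5 = 2.0873.
M₂ = 2.88 − 2.9302 + 5 = 4.9498.
L₁/L₂ = 10^(0.4(M₂ − M₁)) = 10^(0.4 × 2.8625) = 10^1.14500 = 13.964.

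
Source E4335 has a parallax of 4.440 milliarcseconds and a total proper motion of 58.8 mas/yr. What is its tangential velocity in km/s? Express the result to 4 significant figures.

d = 1/p = 1/0.004440″ = 225.23 pc.
μ = 58.8 mas/yr = 0.0588 ″/yr.
v_t = 4.74 × μ × d = 4.74 × 0.0588 × 225.23 = 62.774 km/s.

62.77 km/s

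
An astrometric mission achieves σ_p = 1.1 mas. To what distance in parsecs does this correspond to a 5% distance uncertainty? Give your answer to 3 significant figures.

45.5 pc

σ_d/d = σ_p/p, so the condition is σ_p/p ≤ 0.05, i.e. p ≥ σ_p/0.05.
p_min = 1.1/0.05 = 22 mas = 0.022 arcsec.
d_max = 1/p_min = 1/0.022 = 45.455 pc.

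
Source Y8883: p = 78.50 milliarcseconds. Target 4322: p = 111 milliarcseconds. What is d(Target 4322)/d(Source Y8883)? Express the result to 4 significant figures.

Since d = 1/p, d_B/d_A = p_A/p_B.
= 78.50 / 111 = 0.70721.

0.7072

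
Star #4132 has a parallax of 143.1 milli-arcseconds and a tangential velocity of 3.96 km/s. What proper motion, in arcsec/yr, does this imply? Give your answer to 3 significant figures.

d = 1/p = 1/0.1431″ = 6.9881 pc.
μ = v_t / (4.74 d) = 3.96 / (4.74 × 6.9881) = 3.96 / 33.124 = 0.11955 ″/yr.

0.120 arcsec/yr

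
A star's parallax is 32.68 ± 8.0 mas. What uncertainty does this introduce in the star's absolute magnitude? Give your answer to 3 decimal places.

M = m − 5 log₁₀ d + 5 = m + 5 log₁₀ p + 5, so ∂M/∂p = 5/(p ln 10).
σ_M = (5/ln 10) · (σ_p/p) = 2.1715 × 8.0/32.68 = 2.1715 × 0.2448 = 0.53158.

σ_M = 0.532 mag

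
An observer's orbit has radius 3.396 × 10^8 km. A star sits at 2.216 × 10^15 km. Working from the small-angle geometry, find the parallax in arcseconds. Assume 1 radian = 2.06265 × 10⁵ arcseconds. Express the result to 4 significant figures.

0.03161 arcsec

θ ≈ B/d = (3.396 × 10^8) / (2.216 × 10^15) = 1.5325 × 10^-7 rad.
In arcseconds: 1.5325 × 10^-7 × 206265 = 0.03161″.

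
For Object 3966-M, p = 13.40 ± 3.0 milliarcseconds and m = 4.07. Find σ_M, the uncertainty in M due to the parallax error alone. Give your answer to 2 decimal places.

M = m − 5 log₁₀ d + 5 = m + 5 log₁₀ p + 5, so ∂M/∂p = 5/(p ln 10).
σ_M = (5/ln 10) · (σ_p/p) = 2.1715 × 3.0/13.40 = 2.1715 × 0.22388 = 0.48616.

σ_M = 0.49 mag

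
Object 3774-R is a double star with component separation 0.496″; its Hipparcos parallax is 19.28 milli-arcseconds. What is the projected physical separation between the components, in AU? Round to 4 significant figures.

d = 1/p = 1/0.01928″ = 51.867 pc.
At distance d (pc), an angle of θ arcsec spans θ·d AU: s = 0.496 × 51.867 = 25.726 AU.

25.73 AU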